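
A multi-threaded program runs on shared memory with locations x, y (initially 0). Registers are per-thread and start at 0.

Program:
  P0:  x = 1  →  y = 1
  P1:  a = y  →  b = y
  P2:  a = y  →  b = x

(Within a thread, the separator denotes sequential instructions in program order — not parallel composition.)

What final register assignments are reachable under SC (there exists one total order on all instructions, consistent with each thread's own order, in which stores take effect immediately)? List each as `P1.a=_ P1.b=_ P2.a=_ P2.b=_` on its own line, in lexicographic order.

outcome vector order: (P1.a,P1.b,P2.a,P2.b)
|SC outcomes| = 9

P1.a=0 P1.b=0 P2.a=0 P2.b=0
P1.a=0 P1.b=0 P2.a=0 P2.b=1
P1.a=0 P1.b=0 P2.a=1 P2.b=1
P1.a=0 P1.b=1 P2.a=0 P2.b=0
P1.a=0 P1.b=1 P2.a=0 P2.b=1
P1.a=0 P1.b=1 P2.a=1 P2.b=1
P1.a=1 P1.b=1 P2.a=0 P2.b=0
P1.a=1 P1.b=1 P2.a=0 P2.b=1
P1.a=1 P1.b=1 P2.a=1 P2.b=1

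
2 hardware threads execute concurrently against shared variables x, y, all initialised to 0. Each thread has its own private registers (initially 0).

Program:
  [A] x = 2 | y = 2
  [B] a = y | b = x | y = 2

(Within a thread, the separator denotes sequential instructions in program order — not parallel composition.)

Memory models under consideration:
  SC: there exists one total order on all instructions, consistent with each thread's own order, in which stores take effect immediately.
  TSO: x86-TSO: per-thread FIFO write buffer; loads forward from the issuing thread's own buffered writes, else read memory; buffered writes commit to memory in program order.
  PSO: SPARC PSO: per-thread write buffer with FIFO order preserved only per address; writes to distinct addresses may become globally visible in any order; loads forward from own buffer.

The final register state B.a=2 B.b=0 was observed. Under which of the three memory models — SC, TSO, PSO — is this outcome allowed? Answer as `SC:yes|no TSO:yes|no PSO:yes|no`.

SC:no TSO:no PSO:yes

outcome vector order: (B.a,B.b)
SC (3): (0,0) (0,2) (2,2)
TSO (3): (0,0) (0,2) (2,2)
PSO (4): (0,0) (0,2) (2,0) (2,2)
target (2,0) ∈ {PSO}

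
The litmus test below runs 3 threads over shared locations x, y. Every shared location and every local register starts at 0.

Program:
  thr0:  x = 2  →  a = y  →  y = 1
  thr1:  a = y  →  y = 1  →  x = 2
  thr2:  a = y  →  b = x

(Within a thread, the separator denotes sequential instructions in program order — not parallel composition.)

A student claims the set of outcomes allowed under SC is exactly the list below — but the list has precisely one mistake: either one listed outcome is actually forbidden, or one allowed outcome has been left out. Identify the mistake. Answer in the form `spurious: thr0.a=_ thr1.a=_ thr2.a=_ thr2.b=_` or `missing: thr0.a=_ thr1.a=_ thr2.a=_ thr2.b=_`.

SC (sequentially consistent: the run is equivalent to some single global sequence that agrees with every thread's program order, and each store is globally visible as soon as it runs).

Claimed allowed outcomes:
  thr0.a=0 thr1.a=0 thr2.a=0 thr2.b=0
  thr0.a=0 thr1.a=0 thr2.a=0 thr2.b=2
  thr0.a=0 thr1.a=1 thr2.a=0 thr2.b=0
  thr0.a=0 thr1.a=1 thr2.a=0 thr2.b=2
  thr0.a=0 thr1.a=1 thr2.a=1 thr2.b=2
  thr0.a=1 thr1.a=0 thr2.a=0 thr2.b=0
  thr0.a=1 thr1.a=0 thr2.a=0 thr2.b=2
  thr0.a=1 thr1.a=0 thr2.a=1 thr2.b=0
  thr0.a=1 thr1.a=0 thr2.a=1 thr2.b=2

outcome vector order: (thr0.a,thr1.a,thr2.a,thr2.b)
[SC] allowed = {<0 0 0 0> <0 0 0 2> <0 0 1 2> <0 1 0 0> <0 1 0 2> <0 1 1 2> <1 0 0 0> <1 0 0 2> <1 0 1 0> <1 0 1 2>}
SC∖claimed = {<0 0 1 2>}

missing: thr0.a=0 thr1.a=0 thr2.a=1 thr2.b=2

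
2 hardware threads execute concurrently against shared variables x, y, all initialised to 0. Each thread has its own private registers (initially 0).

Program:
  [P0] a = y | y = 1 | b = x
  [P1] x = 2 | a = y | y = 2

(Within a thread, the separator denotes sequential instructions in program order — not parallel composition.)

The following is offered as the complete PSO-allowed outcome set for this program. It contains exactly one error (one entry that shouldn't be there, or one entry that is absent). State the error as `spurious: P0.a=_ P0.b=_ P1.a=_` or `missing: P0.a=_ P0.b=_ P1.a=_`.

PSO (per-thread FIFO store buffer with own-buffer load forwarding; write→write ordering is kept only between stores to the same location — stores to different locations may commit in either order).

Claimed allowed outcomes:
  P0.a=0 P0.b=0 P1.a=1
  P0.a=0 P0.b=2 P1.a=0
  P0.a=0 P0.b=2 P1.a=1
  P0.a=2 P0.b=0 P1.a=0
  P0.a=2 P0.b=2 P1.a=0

missing: P0.a=0 P0.b=0 P1.a=0

outcome vector order: (P0.a,P0.b,P1.a)
PSO (6): 000; 001; 020; 021; 200; 220
PSO∖claimed = {000}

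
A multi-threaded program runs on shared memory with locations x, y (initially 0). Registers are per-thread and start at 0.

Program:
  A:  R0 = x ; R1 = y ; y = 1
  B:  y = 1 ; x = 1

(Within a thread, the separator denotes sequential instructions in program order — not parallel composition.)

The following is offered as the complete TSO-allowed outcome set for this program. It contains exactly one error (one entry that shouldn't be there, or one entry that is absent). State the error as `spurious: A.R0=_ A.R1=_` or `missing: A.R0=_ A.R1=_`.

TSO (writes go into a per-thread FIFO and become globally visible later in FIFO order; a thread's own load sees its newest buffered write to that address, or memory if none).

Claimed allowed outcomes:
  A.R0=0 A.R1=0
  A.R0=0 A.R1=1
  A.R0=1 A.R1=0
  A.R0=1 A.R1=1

outcome vector order: (A.R0,A.R1)
TSO (3): <0 0>, <0 1>, <1 1>
claimed∖TSO = {<1 0>}

spurious: A.R0=1 A.R1=0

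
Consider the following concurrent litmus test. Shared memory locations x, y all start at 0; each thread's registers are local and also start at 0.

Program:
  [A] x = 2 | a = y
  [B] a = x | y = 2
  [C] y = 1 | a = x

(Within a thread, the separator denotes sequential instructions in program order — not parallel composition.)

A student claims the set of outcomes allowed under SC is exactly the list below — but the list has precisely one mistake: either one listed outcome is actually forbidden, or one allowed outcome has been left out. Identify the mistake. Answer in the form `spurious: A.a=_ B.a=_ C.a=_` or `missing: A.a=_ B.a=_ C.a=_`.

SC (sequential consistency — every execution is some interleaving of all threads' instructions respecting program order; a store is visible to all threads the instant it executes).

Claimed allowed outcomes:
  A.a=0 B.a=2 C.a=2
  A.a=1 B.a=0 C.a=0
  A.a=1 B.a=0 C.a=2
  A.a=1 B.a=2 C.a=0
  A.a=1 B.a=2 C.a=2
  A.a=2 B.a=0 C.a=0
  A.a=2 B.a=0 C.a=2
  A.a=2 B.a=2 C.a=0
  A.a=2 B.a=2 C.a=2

missing: A.a=0 B.a=0 C.a=2

outcome vector order: (A.a,B.a,C.a)
SC: 10 outcomes — {<0 0 2> <0 2 2> <1 0 0> <1 0 2> <1 2 0> <1 2 2> <2 0 0> <2 0 2> <2 2 0> <2 2 2>}
SC∖claimed = {<0 0 2>}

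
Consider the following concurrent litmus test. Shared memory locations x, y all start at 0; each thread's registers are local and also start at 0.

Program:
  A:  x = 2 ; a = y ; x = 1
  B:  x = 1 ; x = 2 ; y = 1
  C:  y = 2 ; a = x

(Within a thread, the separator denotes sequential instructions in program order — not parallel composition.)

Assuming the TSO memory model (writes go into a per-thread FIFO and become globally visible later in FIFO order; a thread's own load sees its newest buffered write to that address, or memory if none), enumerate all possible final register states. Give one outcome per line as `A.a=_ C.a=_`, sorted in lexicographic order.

outcome vector order: (A.a,C.a)
|TSO outcomes| = 9

A.a=0 C.a=0
A.a=0 C.a=1
A.a=0 C.a=2
A.a=1 C.a=0
A.a=1 C.a=1
A.a=1 C.a=2
A.a=2 C.a=0
A.a=2 C.a=1
A.a=2 C.a=2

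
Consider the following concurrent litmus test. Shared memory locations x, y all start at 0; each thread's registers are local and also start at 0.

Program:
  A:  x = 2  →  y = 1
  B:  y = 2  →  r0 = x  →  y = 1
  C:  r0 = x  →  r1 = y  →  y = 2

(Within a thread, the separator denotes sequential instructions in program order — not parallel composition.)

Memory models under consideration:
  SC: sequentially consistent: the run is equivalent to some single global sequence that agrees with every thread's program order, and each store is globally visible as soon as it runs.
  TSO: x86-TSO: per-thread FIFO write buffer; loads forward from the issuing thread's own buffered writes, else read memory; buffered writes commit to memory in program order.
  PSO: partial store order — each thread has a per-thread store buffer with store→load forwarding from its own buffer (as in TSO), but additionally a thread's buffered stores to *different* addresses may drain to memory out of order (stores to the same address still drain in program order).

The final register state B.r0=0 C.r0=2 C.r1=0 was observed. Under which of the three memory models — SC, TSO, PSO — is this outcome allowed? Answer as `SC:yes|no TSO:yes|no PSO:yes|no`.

outcome vector order: (B.r0,C.r0,C.r1)
[SC] allowed = {000 001 002 021 022 200 201 202 220 221 222}
[TSO] allowed = {000 001 002 020 021 022 200 201 202 220 221 222}
[PSO] allowed = {000 001 002 020 021 022 200 201 202 220 221 222}
target 020 ∈ {TSO,PSO}

SC:no TSO:yes PSO:yes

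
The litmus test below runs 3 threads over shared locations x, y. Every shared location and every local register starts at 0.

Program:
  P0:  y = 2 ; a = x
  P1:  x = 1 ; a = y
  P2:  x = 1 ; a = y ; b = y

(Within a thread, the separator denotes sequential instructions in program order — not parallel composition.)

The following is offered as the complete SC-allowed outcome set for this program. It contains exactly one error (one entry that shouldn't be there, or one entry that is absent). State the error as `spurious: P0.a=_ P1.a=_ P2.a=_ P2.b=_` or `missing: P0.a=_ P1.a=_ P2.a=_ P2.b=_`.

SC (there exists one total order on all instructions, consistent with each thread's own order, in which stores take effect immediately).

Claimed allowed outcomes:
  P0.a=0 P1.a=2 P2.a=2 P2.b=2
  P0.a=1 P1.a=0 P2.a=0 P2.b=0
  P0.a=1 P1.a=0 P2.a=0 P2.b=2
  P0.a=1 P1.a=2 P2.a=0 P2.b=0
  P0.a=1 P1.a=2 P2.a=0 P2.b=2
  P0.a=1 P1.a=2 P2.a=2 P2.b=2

missing: P0.a=1 P1.a=0 P2.a=2 P2.b=2

outcome vector order: (P0.a,P1.a,P2.a,P2.b)
SC (7): 0/2/2/2; 1/0/0/0; 1/0/0/2; 1/0/2/2; 1/2/0/0; 1/2/0/2; 1/2/2/2
SC∖claimed = {1/0/2/2}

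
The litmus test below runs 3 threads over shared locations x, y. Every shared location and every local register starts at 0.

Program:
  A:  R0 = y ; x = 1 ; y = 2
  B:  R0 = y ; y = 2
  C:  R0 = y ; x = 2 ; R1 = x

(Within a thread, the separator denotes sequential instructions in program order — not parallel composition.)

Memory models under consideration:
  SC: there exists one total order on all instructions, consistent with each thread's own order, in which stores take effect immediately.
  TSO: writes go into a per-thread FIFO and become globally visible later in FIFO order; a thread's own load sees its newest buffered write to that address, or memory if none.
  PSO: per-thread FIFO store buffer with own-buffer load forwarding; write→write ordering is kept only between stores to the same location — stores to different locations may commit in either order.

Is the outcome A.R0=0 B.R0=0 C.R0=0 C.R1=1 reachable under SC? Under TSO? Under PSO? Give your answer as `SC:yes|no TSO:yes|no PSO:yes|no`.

SC:yes TSO:yes PSO:yes

outcome vector order: (A.R0,B.R0,C.R0,C.R1)
SC (11): (0,0,0,1); (0,0,0,2); (0,0,2,1); (0,0,2,2); (0,2,0,1); (0,2,0,2); (0,2,2,2); (2,0,0,1); (2,0,0,2); (2,0,2,1); (2,0,2,2)
TSO (11): (0,0,0,1); (0,0,0,2); (0,0,2,1); (0,0,2,2); (0,2,0,1); (0,2,0,2); (0,2,2,2); (2,0,0,1); (2,0,0,2); (2,0,2,1); (2,0,2,2)
PSO (12): (0,0,0,1); (0,0,0,2); (0,0,2,1); (0,0,2,2); (0,2,0,1); (0,2,0,2); (0,2,2,1); (0,2,2,2); (2,0,0,1); (2,0,0,2); (2,0,2,1); (2,0,2,2)
target (0,0,0,1) ∈ {SC,TSO,PSO}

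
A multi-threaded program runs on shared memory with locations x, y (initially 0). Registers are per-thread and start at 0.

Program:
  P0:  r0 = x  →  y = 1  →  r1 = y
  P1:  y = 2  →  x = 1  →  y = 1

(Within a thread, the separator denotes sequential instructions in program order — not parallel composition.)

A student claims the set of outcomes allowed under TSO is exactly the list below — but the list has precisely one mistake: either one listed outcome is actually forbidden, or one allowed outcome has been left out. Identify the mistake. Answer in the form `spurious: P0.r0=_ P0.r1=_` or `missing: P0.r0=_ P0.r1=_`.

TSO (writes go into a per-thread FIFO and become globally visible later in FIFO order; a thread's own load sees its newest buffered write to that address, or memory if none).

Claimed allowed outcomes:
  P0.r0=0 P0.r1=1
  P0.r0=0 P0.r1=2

outcome vector order: (P0.r0,P0.r1)
[TSO] allowed = {01, 02, 11}
TSO∖claimed = {11}

missing: P0.r0=1 P0.r1=1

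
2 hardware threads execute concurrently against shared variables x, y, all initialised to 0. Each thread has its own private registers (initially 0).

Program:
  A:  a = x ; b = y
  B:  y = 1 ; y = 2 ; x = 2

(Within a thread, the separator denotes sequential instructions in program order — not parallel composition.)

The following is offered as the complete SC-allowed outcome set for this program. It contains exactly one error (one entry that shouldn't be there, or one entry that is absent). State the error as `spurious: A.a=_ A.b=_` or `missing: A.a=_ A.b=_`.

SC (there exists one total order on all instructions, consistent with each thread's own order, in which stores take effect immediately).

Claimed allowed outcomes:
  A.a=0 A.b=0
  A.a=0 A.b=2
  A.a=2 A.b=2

outcome vector order: (A.a,A.b)
SC (4): 0/0, 0/1, 0/2, 2/2
SC∖claimed = {0/1}

missing: A.a=0 A.b=1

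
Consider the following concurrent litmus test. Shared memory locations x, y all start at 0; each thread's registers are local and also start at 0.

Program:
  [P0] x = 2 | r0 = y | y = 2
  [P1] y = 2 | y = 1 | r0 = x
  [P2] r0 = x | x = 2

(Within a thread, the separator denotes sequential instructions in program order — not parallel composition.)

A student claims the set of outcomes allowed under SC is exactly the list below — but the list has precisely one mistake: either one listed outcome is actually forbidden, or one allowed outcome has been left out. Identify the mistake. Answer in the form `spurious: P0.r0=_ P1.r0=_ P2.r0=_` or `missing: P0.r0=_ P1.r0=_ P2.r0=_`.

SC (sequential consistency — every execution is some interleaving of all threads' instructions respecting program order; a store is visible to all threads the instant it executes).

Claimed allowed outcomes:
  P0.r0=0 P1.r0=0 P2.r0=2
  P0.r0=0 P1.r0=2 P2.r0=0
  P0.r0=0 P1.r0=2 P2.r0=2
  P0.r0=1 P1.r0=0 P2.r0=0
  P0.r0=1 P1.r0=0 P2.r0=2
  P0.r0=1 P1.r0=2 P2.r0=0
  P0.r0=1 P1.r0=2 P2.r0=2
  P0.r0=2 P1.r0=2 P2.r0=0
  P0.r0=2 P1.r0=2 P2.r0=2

outcome vector order: (P0.r0,P1.r0,P2.r0)
SC: 8 outcomes — {020; 022; 100; 102; 120; 122; 220; 222}
claimed∖SC = {002}

spurious: P0.r0=0 P1.r0=0 P2.r0=2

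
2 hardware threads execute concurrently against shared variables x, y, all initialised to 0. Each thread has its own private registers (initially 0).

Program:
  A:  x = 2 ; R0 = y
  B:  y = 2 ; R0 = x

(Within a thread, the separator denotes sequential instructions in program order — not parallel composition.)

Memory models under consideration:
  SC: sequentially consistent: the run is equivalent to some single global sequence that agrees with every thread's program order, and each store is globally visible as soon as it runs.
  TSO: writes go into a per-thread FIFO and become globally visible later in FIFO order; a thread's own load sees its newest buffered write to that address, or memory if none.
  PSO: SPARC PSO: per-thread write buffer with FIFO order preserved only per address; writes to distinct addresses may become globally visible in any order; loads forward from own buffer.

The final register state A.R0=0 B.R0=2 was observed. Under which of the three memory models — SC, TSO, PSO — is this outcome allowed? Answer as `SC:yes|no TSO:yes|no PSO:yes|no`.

outcome vector order: (A.R0,B.R0)
under SC → (0,2) (2,0) (2,2)
under TSO → (0,0) (0,2) (2,0) (2,2)
under PSO → (0,0) (0,2) (2,0) (2,2)
target (0,2) ∈ {SC,TSO,PSO}

SC:yes TSO:yes PSO:yes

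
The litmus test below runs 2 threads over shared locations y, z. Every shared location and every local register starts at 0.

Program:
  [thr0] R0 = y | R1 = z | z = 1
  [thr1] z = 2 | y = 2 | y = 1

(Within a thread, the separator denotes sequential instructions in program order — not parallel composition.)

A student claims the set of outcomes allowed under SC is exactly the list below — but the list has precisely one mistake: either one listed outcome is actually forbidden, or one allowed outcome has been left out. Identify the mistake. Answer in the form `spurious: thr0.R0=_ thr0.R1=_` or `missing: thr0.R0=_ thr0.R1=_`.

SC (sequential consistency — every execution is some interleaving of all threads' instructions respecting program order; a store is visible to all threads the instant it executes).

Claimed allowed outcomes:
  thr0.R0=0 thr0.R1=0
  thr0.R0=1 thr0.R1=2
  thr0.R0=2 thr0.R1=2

outcome vector order: (thr0.R0,thr0.R1)
under SC → 00 02 12 22
SC∖claimed = {02}

missing: thr0.R0=0 thr0.R1=2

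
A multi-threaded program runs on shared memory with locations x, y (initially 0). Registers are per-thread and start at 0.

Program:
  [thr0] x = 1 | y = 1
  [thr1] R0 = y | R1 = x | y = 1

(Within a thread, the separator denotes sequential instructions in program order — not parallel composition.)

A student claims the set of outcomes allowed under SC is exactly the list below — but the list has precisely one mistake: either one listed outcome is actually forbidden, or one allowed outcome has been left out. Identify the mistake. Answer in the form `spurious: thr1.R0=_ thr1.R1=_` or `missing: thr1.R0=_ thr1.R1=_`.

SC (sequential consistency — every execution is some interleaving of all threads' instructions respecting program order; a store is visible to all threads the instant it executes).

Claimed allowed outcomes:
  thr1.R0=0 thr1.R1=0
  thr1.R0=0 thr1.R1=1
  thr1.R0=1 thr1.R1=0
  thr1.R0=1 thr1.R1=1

spurious: thr1.R0=1 thr1.R1=0

outcome vector order: (thr1.R0,thr1.R1)
SC (3): <0 0>; <0 1>; <1 1>
claimed∖SC = {<1 0>}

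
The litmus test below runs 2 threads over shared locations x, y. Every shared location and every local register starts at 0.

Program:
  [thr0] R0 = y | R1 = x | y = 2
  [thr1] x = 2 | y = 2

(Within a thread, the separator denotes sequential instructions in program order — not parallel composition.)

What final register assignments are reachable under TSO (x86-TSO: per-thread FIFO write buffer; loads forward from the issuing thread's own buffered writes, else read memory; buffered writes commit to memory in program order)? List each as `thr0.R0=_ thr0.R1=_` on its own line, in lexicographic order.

thr0.R0=0 thr0.R1=0
thr0.R0=0 thr0.R1=2
thr0.R0=2 thr0.R1=2

outcome vector order: (thr0.R0,thr0.R1)
|TSO outcomes| = 3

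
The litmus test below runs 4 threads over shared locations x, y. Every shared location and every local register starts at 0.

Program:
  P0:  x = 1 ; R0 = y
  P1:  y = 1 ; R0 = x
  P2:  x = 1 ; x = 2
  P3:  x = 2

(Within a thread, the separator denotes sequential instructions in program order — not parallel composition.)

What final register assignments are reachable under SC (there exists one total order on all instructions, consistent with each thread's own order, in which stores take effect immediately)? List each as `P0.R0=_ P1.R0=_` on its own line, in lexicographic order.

outcome vector order: (P0.R0,P1.R0)
|SC outcomes| = 5

P0.R0=0 P1.R0=1
P0.R0=0 P1.R0=2
P0.R0=1 P1.R0=0
P0.R0=1 P1.R0=1
P0.R0=1 P1.R0=2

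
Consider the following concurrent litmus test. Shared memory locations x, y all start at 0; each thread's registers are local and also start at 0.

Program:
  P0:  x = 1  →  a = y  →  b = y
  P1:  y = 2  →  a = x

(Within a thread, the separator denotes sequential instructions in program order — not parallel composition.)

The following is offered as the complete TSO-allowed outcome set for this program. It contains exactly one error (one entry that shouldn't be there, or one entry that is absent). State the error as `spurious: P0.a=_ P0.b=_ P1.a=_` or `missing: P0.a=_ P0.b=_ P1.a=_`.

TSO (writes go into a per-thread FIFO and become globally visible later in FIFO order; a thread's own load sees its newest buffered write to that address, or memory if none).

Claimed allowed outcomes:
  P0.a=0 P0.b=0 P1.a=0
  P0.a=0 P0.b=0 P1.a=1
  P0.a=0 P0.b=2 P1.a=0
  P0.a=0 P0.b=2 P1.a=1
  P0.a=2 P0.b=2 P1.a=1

outcome vector order: (P0.a,P0.b,P1.a)
under TSO → (0,0,0); (0,0,1); (0,2,0); (0,2,1); (2,2,0); (2,2,1)
TSO∖claimed = {(2,2,0)}

missing: P0.a=2 P0.b=2 P1.a=0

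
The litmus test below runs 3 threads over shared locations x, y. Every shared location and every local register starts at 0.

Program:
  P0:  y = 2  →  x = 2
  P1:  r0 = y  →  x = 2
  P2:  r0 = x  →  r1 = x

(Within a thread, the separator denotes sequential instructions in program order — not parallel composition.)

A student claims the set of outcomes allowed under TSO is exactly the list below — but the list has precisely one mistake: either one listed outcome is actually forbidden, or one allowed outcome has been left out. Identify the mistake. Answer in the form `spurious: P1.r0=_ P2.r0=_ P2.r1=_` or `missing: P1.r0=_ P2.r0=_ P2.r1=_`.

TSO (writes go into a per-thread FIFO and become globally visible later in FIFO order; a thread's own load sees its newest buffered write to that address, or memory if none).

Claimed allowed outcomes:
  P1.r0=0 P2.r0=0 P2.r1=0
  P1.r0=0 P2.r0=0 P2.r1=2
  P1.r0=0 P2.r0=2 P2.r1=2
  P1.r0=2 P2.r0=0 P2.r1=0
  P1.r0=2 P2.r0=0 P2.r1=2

missing: P1.r0=2 P2.r0=2 P2.r1=2

outcome vector order: (P1.r0,P2.r0,P2.r1)
TSO: 6 outcomes — {(0,0,0), (0,0,2), (0,2,2), (2,0,0), (2,0,2), (2,2,2)}
TSO∖claimed = {(2,2,2)}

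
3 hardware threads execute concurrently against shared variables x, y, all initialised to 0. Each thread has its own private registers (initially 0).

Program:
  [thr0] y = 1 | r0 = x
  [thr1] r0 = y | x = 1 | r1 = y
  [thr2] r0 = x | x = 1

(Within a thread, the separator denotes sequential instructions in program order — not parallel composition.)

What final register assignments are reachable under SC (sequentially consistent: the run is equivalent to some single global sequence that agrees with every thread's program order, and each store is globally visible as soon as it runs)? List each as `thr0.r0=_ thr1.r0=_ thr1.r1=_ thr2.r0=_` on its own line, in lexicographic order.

thr0.r0=0 thr1.r0=0 thr1.r1=1 thr2.r0=0
thr0.r0=0 thr1.r0=0 thr1.r1=1 thr2.r0=1
thr0.r0=0 thr1.r0=1 thr1.r1=1 thr2.r0=0
thr0.r0=0 thr1.r0=1 thr1.r1=1 thr2.r0=1
thr0.r0=1 thr1.r0=0 thr1.r1=0 thr2.r0=0
thr0.r0=1 thr1.r0=0 thr1.r1=0 thr2.r0=1
thr0.r0=1 thr1.r0=0 thr1.r1=1 thr2.r0=0
thr0.r0=1 thr1.r0=0 thr1.r1=1 thr2.r0=1
thr0.r0=1 thr1.r0=1 thr1.r1=1 thr2.r0=0
thr0.r0=1 thr1.r0=1 thr1.r1=1 thr2.r0=1

outcome vector order: (thr0.r0,thr1.r0,thr1.r1,thr2.r0)
|SC outcomes| = 10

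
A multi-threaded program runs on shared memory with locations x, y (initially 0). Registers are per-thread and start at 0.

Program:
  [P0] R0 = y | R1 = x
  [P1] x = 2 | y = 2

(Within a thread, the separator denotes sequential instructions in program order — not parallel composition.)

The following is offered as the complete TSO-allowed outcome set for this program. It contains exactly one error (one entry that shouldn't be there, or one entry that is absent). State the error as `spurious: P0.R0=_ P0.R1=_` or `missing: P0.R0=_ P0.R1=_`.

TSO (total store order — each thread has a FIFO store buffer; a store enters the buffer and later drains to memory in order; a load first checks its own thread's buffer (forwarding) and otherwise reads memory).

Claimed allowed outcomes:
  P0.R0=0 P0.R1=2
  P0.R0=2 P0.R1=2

missing: P0.R0=0 P0.R1=0

outcome vector order: (P0.R0,P0.R1)
TSO (3): 0/0 0/2 2/2
TSO∖claimed = {0/0}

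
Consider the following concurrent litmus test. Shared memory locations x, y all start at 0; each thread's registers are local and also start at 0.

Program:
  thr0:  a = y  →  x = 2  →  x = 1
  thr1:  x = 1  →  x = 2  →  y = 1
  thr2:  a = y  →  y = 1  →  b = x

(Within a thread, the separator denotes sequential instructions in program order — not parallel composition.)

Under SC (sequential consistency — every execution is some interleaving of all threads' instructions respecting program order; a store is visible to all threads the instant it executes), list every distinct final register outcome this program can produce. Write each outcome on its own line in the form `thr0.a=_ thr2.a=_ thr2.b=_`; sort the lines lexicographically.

outcome vector order: (thr0.a,thr2.a,thr2.b)
|SC outcomes| = 10

thr0.a=0 thr2.a=0 thr2.b=0
thr0.a=0 thr2.a=0 thr2.b=1
thr0.a=0 thr2.a=0 thr2.b=2
thr0.a=0 thr2.a=1 thr2.b=1
thr0.a=0 thr2.a=1 thr2.b=2
thr0.a=1 thr2.a=0 thr2.b=0
thr0.a=1 thr2.a=0 thr2.b=1
thr0.a=1 thr2.a=0 thr2.b=2
thr0.a=1 thr2.a=1 thr2.b=1
thr0.a=1 thr2.a=1 thr2.b=2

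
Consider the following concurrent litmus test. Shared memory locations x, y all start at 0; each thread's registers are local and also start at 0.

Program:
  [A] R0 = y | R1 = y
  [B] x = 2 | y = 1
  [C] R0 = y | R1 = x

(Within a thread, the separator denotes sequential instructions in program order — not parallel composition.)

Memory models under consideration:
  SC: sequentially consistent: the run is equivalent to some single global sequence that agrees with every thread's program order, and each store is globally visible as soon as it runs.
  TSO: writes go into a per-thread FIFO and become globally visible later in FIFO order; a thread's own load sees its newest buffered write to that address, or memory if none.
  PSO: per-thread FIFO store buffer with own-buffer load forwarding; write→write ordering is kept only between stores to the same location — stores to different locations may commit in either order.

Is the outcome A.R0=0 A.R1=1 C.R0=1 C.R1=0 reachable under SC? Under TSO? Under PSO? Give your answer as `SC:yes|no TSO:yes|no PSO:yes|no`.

SC:no TSO:no PSO:yes

outcome vector order: (A.R0,A.R1,C.R0,C.R1)
under SC → 0/0/0/0; 0/0/0/2; 0/0/1/2; 0/1/0/0; 0/1/0/2; 0/1/1/2; 1/1/0/0; 1/1/0/2; 1/1/1/2
under TSO → 0/0/0/0; 0/0/0/2; 0/0/1/2; 0/1/0/0; 0/1/0/2; 0/1/1/2; 1/1/0/0; 1/1/0/2; 1/1/1/2
under PSO → 0/0/0/0; 0/0/0/2; 0/0/1/0; 0/0/1/2; 0/1/0/0; 0/1/0/2; 0/1/1/0; 0/1/1/2; 1/1/0/0; 1/1/0/2; 1/1/1/0; 1/1/1/2
target 0/1/1/0 ∈ {PSO}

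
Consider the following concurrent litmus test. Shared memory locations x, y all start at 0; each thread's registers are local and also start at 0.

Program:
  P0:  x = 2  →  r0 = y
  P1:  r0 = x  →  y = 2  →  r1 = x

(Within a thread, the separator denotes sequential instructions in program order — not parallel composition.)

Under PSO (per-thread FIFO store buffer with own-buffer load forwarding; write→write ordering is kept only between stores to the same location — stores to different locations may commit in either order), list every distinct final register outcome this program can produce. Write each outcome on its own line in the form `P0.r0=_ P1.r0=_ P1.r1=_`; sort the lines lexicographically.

outcome vector order: (P0.r0,P1.r0,P1.r1)
|PSO outcomes| = 6

P0.r0=0 P1.r0=0 P1.r1=0
P0.r0=0 P1.r0=0 P1.r1=2
P0.r0=0 P1.r0=2 P1.r1=2
P0.r0=2 P1.r0=0 P1.r1=0
P0.r0=2 P1.r0=0 P1.r1=2
P0.r0=2 P1.r0=2 P1.r1=2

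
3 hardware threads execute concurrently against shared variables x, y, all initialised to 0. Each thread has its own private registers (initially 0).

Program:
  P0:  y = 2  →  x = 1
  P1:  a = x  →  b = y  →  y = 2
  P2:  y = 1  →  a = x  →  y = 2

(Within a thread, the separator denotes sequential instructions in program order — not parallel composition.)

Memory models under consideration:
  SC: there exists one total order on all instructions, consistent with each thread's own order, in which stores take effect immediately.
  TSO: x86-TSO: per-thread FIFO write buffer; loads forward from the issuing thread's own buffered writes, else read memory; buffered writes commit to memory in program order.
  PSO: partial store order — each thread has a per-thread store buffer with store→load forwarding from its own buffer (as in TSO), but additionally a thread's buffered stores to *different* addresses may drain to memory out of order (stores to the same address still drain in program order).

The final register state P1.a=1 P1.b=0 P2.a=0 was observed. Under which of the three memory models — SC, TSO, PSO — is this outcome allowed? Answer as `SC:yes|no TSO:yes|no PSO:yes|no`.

SC:no TSO:no PSO:yes

outcome vector order: (P1.a,P1.b,P2.a)
SC: 10 outcomes — {<0 0 0> <0 0 1> <0 1 0> <0 1 1> <0 2 0> <0 2 1> <1 1 0> <1 1 1> <1 2 0> <1 2 1>}
TSO: 10 outcomes — {<0 0 0> <0 0 1> <0 1 0> <0 1 1> <0 2 0> <0 2 1> <1 1 0> <1 1 1> <1 2 0> <1 2 1>}
PSO: 12 outcomes — {<0 0 0> <0 0 1> <0 1 0> <0 1 1> <0 2 0> <0 2 1> <1 0 0> <1 0 1> <1 1 0> <1 1 1> <1 2 0> <1 2 1>}
target <1 0 0> ∈ {PSO}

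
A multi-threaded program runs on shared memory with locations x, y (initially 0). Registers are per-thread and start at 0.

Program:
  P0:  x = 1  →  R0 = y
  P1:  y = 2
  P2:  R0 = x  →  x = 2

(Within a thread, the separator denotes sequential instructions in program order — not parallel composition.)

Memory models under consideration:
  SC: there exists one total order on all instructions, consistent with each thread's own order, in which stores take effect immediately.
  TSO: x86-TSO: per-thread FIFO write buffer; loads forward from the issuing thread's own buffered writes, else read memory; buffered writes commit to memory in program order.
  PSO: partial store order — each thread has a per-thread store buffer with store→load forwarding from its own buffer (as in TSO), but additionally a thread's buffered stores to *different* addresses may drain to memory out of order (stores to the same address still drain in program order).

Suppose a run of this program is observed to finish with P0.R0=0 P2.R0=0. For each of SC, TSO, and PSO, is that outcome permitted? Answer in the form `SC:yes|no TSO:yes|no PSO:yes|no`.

SC:yes TSO:yes PSO:yes

outcome vector order: (P0.R0,P2.R0)
under SC → 00, 01, 20, 21
under TSO → 00, 01, 20, 21
under PSO → 00, 01, 20, 21
target 00 ∈ {SC,TSO,PSO}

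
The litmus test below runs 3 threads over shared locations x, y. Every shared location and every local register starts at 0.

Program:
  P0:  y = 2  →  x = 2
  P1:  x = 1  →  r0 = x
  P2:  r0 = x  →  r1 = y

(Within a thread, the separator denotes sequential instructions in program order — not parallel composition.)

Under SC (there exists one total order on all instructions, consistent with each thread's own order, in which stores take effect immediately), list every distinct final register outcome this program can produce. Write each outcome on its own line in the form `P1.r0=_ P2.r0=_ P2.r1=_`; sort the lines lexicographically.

P1.r0=1 P2.r0=0 P2.r1=0
P1.r0=1 P2.r0=0 P2.r1=2
P1.r0=1 P2.r0=1 P2.r1=0
P1.r0=1 P2.r0=1 P2.r1=2
P1.r0=1 P2.r0=2 P2.r1=2
P1.r0=2 P2.r0=0 P2.r1=0
P1.r0=2 P2.r0=0 P2.r1=2
P1.r0=2 P2.r0=1 P2.r1=0
P1.r0=2 P2.r0=1 P2.r1=2
P1.r0=2 P2.r0=2 P2.r1=2

outcome vector order: (P1.r0,P2.r0,P2.r1)
|SC outcomes| = 10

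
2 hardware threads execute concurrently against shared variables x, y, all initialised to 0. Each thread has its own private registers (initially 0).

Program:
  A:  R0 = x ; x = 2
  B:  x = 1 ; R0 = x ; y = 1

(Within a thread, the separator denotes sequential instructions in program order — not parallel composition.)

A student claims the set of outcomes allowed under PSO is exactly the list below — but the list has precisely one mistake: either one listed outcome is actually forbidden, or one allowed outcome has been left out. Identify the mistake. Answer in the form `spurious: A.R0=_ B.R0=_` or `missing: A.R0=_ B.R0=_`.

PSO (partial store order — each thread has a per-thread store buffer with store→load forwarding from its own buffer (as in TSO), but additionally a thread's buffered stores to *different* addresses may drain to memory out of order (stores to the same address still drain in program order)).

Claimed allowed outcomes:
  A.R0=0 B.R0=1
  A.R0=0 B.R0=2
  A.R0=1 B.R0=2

outcome vector order: (A.R0,B.R0)
PSO (4): (0,1), (0,2), (1,1), (1,2)
PSO∖claimed = {(1,1)}

missing: A.R0=1 B.R0=1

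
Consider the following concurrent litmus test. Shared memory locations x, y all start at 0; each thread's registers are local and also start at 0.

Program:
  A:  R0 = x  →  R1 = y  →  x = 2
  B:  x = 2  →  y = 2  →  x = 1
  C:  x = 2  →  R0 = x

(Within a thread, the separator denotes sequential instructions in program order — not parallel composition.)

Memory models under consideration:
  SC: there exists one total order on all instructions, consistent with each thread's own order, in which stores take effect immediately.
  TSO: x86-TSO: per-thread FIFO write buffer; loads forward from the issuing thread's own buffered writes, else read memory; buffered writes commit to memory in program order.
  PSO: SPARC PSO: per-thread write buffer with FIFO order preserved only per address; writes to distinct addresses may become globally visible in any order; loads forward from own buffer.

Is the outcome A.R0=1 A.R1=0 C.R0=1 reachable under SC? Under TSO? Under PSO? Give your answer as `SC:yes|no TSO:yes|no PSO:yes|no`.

outcome vector order: (A.R0,A.R1,C.R0)
SC (10): (0,0,1); (0,0,2); (0,2,1); (0,2,2); (1,2,1); (1,2,2); (2,0,1); (2,0,2); (2,2,1); (2,2,2)
TSO (10): (0,0,1); (0,0,2); (0,2,1); (0,2,2); (1,2,1); (1,2,2); (2,0,1); (2,0,2); (2,2,1); (2,2,2)
PSO (12): (0,0,1); (0,0,2); (0,2,1); (0,2,2); (1,0,1); (1,0,2); (1,2,1); (1,2,2); (2,0,1); (2,0,2); (2,2,1); (2,2,2)
target (1,0,1) ∈ {PSO}

SC:no TSO:no PSO:yes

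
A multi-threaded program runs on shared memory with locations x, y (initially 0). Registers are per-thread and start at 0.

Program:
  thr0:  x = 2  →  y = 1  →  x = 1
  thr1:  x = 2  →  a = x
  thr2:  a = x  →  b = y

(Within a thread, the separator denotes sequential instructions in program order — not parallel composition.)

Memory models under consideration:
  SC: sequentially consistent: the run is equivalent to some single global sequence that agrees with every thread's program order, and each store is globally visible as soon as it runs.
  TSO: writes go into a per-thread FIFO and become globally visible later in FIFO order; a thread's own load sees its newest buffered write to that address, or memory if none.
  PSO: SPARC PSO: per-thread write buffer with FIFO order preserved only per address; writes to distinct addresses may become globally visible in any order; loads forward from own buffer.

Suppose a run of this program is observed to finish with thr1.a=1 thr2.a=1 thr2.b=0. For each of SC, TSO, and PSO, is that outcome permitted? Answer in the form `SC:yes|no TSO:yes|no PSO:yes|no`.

SC:no TSO:no PSO:yes

outcome vector order: (thr1.a,thr2.a,thr2.b)
under SC → <1 0 0>; <1 0 1>; <1 1 1>; <1 2 0>; <1 2 1>; <2 0 0>; <2 0 1>; <2 1 1>; <2 2 0>; <2 2 1>
under TSO → <1 0 0>; <1 0 1>; <1 1 1>; <1 2 0>; <1 2 1>; <2 0 0>; <2 0 1>; <2 1 1>; <2 2 0>; <2 2 1>
under PSO → <1 0 0>; <1 0 1>; <1 1 0>; <1 1 1>; <1 2 0>; <1 2 1>; <2 0 0>; <2 0 1>; <2 1 0>; <2 1 1>; <2 2 0>; <2 2 1>
target <1 1 0> ∈ {PSO}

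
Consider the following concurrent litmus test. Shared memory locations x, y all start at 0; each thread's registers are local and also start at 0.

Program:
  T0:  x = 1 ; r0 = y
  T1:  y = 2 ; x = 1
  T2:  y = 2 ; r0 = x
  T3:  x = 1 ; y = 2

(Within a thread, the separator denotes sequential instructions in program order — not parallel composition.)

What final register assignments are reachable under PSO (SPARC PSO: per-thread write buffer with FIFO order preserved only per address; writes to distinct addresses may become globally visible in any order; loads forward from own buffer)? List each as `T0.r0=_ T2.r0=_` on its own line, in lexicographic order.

outcome vector order: (T0.r0,T2.r0)
|PSO outcomes| = 4

T0.r0=0 T2.r0=0
T0.r0=0 T2.r0=1
T0.r0=2 T2.r0=0
T0.r0=2 T2.r0=1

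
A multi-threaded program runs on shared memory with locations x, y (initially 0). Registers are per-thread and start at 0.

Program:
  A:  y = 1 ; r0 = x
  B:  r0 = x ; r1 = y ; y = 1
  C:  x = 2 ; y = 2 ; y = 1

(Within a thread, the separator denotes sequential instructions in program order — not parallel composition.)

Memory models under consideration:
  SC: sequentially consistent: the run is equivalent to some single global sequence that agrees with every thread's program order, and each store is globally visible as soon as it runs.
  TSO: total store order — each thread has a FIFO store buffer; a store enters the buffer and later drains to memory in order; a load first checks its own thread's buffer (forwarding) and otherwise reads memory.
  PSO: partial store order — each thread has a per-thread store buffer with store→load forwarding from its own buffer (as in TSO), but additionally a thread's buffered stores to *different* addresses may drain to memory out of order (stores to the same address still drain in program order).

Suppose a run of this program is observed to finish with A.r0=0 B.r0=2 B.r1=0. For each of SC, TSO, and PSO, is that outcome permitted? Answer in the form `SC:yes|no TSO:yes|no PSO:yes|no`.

outcome vector order: (A.r0,B.r0,B.r1)
under SC → <0 0 0>; <0 0 1>; <0 0 2>; <0 2 1>; <0 2 2>; <2 0 0>; <2 0 1>; <2 0 2>; <2 2 0>; <2 2 1>; <2 2 2>
under TSO → <0 0 0>; <0 0 1>; <0 0 2>; <0 2 0>; <0 2 1>; <0 2 2>; <2 0 0>; <2 0 1>; <2 0 2>; <2 2 0>; <2 2 1>; <2 2 2>
under PSO → <0 0 0>; <0 0 1>; <0 0 2>; <0 2 0>; <0 2 1>; <0 2 2>; <2 0 0>; <2 0 1>; <2 0 2>; <2 2 0>; <2 2 1>; <2 2 2>
target <0 2 0> ∈ {TSO,PSO}

SC:no TSO:yes PSO:yes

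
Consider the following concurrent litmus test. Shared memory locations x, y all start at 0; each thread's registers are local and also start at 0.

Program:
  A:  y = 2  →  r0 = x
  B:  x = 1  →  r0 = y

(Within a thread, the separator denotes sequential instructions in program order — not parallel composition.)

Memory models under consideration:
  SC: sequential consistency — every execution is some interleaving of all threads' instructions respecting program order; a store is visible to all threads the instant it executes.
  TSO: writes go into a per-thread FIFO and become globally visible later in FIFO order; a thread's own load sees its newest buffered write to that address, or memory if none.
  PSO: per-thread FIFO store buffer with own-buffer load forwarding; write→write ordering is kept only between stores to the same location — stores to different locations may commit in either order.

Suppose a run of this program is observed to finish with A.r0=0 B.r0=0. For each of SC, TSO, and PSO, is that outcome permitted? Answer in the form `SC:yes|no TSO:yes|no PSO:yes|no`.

SC:no TSO:yes PSO:yes

outcome vector order: (A.r0,B.r0)
[SC] allowed = {0/2, 1/0, 1/2}
[TSO] allowed = {0/0, 0/2, 1/0, 1/2}
[PSO] allowed = {0/0, 0/2, 1/0, 1/2}
target 0/0 ∈ {TSO,PSO}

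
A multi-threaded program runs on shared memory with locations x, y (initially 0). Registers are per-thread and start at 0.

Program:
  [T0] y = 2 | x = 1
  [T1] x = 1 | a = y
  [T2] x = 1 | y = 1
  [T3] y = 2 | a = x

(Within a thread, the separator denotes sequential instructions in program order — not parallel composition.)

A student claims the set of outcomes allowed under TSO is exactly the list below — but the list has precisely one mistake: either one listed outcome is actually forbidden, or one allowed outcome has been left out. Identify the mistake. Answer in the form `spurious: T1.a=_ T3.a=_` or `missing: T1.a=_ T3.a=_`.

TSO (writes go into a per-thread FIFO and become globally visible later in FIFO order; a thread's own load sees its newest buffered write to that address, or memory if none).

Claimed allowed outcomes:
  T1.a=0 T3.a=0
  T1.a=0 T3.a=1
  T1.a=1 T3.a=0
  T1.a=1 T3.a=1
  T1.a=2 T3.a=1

missing: T1.a=2 T3.a=0

outcome vector order: (T1.a,T3.a)
TSO (6): (0,0); (0,1); (1,0); (1,1); (2,0); (2,1)
TSO∖claimed = {(2,0)}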